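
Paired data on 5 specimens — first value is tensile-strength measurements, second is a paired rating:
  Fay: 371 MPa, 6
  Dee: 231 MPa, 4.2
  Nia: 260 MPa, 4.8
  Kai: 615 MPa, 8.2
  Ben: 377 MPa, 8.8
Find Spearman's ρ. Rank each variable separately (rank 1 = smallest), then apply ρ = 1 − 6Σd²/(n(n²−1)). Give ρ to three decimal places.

0.900

Ranks of variable 1: 3, 1, 2, 5, 4
Ranks of variable 2: 3, 1, 2, 4, 5
d = r₁ − r₂: 0, 0, 0, 1, -1
d²: 0, 0, 0, 1, 1; Σd² = 2
ρ = 1 − 6·2/(5·24) = 1 − 12/120 = 0.900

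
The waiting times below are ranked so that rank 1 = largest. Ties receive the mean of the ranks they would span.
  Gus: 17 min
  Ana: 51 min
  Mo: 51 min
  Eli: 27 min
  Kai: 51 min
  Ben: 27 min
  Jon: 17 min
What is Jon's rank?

Sorted (descending): 51, 51, 51, 27, 27, 17, 17
The 3 values of 51 occupy positions 1–3 → average rank 2.
The 2 values of 27 occupy positions 4–5 → average rank (4+5)/2 = 4.5.
The 2 values of 17 occupy positions 6–7 → average rank (6+7)/2 = 6.5.
Jon has value 17 min → rank 6.5.

6.5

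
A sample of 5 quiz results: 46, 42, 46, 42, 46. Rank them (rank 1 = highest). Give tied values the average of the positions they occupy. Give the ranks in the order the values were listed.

Sorted (descending): 46, 46, 46, 42, 42
The 3 values of 46 occupy positions 1–3 → average rank 2.
The 2 values of 42 occupy positions 4–5 → average rank (4+5)/2 = 4.5.

2, 4.5, 2, 4.5, 2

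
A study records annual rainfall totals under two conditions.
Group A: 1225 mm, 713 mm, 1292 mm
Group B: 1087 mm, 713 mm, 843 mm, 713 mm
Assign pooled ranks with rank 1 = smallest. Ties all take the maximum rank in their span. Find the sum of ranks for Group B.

15

Sorted (ascending): 713, 713, 713, 843, 1087, 1225, 1292
The 3 values of 713 occupy positions 1–3 → each gets rank 3.
Group B values → pooled ranks: 1087→5, 713→3, 843→4, 713→3
Rank sum = 5 + 3 + 4 + 3 = 15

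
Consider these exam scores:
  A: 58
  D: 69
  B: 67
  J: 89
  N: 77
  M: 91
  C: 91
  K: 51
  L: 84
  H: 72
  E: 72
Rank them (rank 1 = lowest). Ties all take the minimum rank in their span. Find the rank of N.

Sorted (ascending): 51, 58, 67, 69, 72, 72, 77, 84, 89, 91, 91
The 2 values of 72 occupy positions 5–6 → each gets rank 5.
The 2 values of 91 occupy positions 10–11 → each gets rank 10.
N has value 77 → rank 7.

7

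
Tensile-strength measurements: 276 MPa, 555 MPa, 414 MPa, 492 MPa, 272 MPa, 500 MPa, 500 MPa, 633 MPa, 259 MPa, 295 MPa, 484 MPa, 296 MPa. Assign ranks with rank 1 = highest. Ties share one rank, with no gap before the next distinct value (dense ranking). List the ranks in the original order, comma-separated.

9, 2, 6, 4, 10, 3, 3, 1, 11, 8, 5, 7

Sorted (descending): 633, 555, 500, 500, 492, 484, 414, 296, 295, 276, 272, 259
The 2 values of 500 share dense rank 3.
Remaining distinct values take the next consecutive integers.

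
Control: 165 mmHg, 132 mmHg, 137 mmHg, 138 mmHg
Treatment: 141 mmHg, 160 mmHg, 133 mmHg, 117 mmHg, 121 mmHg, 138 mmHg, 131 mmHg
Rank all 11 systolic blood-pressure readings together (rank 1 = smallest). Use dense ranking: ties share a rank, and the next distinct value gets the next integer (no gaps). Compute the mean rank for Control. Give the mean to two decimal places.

Sorted (ascending): 117, 121, 131, 132, 133, 137, 138, 138, 141, 160, 165
The 2 values of 138 share dense rank 7.
Remaining distinct values take the next consecutive integers.
Control values → pooled ranks: 165→10, 132→4, 137→6, 138→7
Mean rank = (10 + 4 + 6 + 7) / 4 = 6.75

6.75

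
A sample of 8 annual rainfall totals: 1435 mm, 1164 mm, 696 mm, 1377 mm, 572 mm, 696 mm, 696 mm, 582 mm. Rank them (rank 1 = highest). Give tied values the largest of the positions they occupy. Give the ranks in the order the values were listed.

1, 3, 6, 2, 8, 6, 6, 7

Sorted (descending): 1435, 1377, 1164, 696, 696, 696, 582, 572
The 3 values of 696 occupy positions 4–6 → each gets rank 6.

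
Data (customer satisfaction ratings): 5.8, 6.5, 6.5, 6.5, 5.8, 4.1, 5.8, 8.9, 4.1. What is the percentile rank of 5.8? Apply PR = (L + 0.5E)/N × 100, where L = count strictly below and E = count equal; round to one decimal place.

N = 9.
Strictly below 5.8: 2. Equal to 5.8: 3.
PR = (2 + 0.5·3)/9 × 100 = 38.9

38.9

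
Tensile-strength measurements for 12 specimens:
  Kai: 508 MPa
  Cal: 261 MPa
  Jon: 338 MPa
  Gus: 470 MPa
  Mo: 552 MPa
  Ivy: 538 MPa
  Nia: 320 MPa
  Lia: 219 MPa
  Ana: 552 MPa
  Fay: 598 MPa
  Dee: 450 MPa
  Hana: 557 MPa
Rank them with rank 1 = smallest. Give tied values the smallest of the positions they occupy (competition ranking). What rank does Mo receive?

9

Sorted (ascending): 219, 261, 320, 338, 450, 470, 508, 538, 552, 552, 557, 598
The 2 values of 552 occupy positions 9–10 → each gets rank 9.
Mo has value 552 MPa → rank 9.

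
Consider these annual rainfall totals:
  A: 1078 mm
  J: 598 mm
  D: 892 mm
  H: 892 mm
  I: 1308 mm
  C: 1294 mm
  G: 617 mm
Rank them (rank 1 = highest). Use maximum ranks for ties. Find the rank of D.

Sorted (descending): 1308, 1294, 1078, 892, 892, 617, 598
The 2 values of 892 occupy positions 4–5 → each gets rank 5.
D has value 892 mm → rank 5.

5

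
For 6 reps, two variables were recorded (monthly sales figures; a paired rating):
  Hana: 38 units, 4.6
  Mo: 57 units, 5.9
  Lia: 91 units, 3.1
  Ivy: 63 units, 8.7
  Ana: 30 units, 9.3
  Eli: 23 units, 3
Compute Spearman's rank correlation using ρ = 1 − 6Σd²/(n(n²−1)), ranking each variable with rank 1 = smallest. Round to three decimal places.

0.086

Ranks of variable 1: 3, 4, 6, 5, 2, 1
Ranks of variable 2: 3, 4, 2, 5, 6, 1
d = r₁ − r₂: 0, 0, 4, 0, -4, 0
d²: 0, 0, 16, 0, 16, 0; Σd² = 32
ρ = 1 − 6·32/(6·35) = 1 − 192/210 = 0.086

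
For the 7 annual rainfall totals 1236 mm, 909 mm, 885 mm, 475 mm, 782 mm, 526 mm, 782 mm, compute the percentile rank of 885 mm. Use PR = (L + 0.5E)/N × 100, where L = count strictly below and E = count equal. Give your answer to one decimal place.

N = 7.
Strictly below 885: 4. Equal to 885: 1.
PR = (4 + 0.5·1)/7 × 100 = 64.3

64.3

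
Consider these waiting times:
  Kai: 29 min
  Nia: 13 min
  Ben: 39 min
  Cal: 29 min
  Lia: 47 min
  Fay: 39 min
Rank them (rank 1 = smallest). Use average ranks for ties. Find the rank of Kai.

Sorted (ascending): 13, 29, 29, 39, 39, 47
The 2 values of 29 occupy positions 2–3 → average rank (2+3)/2 = 2.5.
The 2 values of 39 occupy positions 4–5 → average rank (4+5)/2 = 4.5.
Kai has value 29 min → rank 2.5.

2.5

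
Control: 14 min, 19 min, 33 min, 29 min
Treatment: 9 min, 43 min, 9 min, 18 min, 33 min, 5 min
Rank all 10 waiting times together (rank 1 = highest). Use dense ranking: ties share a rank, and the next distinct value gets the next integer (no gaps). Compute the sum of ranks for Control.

Sorted (descending): 43, 33, 33, 29, 19, 18, 14, 9, 9, 5
The 2 values of 33 share dense rank 2.
The 2 values of 9 share dense rank 7.
Remaining distinct values take the next consecutive integers.
Control values → pooled ranks: 14→6, 19→4, 33→2, 29→3
Rank sum = 6 + 4 + 2 + 3 = 15

15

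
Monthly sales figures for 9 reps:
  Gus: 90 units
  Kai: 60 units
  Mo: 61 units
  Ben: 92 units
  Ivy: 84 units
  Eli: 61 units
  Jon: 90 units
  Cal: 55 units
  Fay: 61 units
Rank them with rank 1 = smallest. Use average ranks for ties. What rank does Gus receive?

Sorted (ascending): 55, 60, 61, 61, 61, 84, 90, 90, 92
The 3 values of 61 occupy positions 3–5 → average rank 4.
The 2 values of 90 occupy positions 7–8 → average rank (7+8)/2 = 7.5.
Gus has value 90 units → rank 7.5.

7.5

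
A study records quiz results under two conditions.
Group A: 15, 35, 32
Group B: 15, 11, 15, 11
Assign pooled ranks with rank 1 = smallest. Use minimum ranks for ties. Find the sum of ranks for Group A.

16

Sorted (ascending): 11, 11, 15, 15, 15, 32, 35
The 2 values of 11 occupy positions 1–2 → each gets rank 1.
The 3 values of 15 occupy positions 3–5 → each gets rank 3.
Group A values → pooled ranks: 15→3, 35→7, 32→6
Rank sum = 3 + 7 + 6 = 16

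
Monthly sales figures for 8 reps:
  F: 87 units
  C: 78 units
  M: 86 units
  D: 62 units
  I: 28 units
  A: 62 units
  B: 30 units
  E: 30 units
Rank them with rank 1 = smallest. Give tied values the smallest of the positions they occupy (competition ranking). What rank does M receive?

7

Sorted (ascending): 28, 30, 30, 62, 62, 78, 86, 87
The 2 values of 30 occupy positions 2–3 → each gets rank 2.
The 2 values of 62 occupy positions 4–5 → each gets rank 4.
M has value 86 units → rank 7.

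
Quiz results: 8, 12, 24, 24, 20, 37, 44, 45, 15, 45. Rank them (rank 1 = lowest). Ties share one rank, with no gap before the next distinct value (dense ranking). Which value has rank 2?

12

Sorted (ascending): 8, 12, 15, 20, 24, 24, 37, 44, 45, 45
The 2 values of 24 share dense rank 5.
The 2 values of 45 share dense rank 8.
Remaining distinct values take the next consecutive integers.
Rank 2 → value 12.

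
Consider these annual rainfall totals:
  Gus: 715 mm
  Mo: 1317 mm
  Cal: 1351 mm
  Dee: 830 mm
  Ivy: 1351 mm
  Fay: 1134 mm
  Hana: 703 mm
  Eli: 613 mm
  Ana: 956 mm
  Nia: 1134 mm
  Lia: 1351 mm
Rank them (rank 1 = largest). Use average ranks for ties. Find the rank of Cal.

Sorted (descending): 1351, 1351, 1351, 1317, 1134, 1134, 956, 830, 715, 703, 613
The 3 values of 1351 occupy positions 1–3 → average rank 2.
The 2 values of 1134 occupy positions 5–6 → average rank (5+6)/2 = 5.5.
Cal has value 1351 mm → rank 2.

2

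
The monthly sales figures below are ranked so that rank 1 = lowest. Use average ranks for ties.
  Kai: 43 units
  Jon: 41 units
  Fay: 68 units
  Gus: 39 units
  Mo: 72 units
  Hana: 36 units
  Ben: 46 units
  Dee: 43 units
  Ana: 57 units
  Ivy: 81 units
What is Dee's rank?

Sorted (ascending): 36, 39, 41, 43, 43, 46, 57, 68, 72, 81
The 2 values of 43 occupy positions 4–5 → average rank (4+5)/2 = 4.5.
Dee has value 43 units → rank 4.5.

4.5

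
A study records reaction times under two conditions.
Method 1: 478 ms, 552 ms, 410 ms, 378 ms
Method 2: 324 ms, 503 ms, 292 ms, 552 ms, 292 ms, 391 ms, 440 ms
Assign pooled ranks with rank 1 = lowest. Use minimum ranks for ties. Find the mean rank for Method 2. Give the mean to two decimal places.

5.14

Sorted (ascending): 292, 292, 324, 378, 391, 410, 440, 478, 503, 552, 552
The 2 values of 292 occupy positions 1–2 → each gets rank 1.
The 2 values of 552 occupy positions 10–11 → each gets rank 10.
Method 2 values → pooled ranks: 324→3, 503→9, 292→1, 552→10, 292→1, 391→5, 440→7
Mean rank = (3 + 9 + 1 + 10 + 1 + 5 + 7) / 7 = 5.14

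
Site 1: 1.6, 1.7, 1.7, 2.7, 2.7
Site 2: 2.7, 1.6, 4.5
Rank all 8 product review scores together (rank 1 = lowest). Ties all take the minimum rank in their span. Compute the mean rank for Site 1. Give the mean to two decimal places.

Sorted (ascending): 1.6, 1.6, 1.7, 1.7, 2.7, 2.7, 2.7, 4.5
The 2 values of 1.6 occupy positions 1–2 → each gets rank 1.
The 2 values of 1.7 occupy positions 3–4 → each gets rank 3.
The 3 values of 2.7 occupy positions 5–7 → each gets rank 5.
Site 1 values → pooled ranks: 1.6→1, 1.7→3, 1.7→3, 2.7→5, 2.7→5
Mean rank = (1 + 3 + 3 + 5 + 5) / 5 = 3.40

3.40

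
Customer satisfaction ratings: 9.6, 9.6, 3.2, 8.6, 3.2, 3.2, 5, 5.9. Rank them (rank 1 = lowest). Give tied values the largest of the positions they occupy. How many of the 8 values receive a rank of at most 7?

Sorted (ascending): 3.2, 3.2, 3.2, 5, 5.9, 8.6, 9.6, 9.6
The 3 values of 3.2 occupy positions 1–3 → each gets rank 3.
The 2 values of 9.6 occupy positions 7–8 → each gets rank 8.
Ranks ≤ 7: {3, 3, 3, 4, 5, 6} → 6 values.

6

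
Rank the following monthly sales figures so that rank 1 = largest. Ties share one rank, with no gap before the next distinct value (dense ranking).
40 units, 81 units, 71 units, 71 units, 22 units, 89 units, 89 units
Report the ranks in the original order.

4, 2, 3, 3, 5, 1, 1

Sorted (descending): 89, 89, 81, 71, 71, 40, 22
The 2 values of 89 share dense rank 1.
The 2 values of 71 share dense rank 3.
Remaining distinct values take the next consecutive integers.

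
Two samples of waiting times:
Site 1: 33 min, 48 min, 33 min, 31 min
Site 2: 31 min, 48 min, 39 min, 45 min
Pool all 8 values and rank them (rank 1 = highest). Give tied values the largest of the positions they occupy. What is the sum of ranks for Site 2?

17

Sorted (descending): 48, 48, 45, 39, 33, 33, 31, 31
The 2 values of 48 occupy positions 1–2 → each gets rank 2.
The 2 values of 33 occupy positions 5–6 → each gets rank 6.
The 2 values of 31 occupy positions 7–8 → each gets rank 8.
Site 2 values → pooled ranks: 31→8, 48→2, 39→4, 45→3
Rank sum = 8 + 2 + 4 + 3 = 17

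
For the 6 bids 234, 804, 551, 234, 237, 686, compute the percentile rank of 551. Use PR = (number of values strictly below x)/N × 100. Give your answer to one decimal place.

N = 6.
Strictly below 551: 3. Equal to 551: 1.
PR = 3/6 × 100 = 50.0

50.0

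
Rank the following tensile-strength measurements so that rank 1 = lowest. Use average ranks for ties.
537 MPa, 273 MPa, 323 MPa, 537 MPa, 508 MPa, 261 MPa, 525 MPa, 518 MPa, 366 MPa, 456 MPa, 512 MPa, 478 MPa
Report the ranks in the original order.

11.5, 2, 3, 11.5, 7, 1, 10, 9, 4, 5, 8, 6

Sorted (ascending): 261, 273, 323, 366, 456, 478, 508, 512, 518, 525, 537, 537
The 2 values of 537 occupy positions 11–12 → average rank (11+12)/2 = 11.5.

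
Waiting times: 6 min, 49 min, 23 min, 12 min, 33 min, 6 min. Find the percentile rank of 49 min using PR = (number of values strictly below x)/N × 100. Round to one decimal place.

83.3

N = 6.
Strictly below 49: 5. Equal to 49: 1.
PR = 5/6 × 100 = 83.3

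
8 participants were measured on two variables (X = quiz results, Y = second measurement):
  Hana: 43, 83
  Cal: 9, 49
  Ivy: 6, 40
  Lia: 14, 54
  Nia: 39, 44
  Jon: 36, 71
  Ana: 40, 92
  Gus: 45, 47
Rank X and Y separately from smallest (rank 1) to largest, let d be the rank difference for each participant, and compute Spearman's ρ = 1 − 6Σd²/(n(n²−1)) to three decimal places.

Ranks of variable 1: 7, 2, 1, 3, 5, 4, 6, 8
Ranks of variable 2: 7, 4, 1, 5, 2, 6, 8, 3
d = r₁ − r₂: 0, -2, 0, -2, 3, -2, -2, 5
d²: 0, 4, 0, 4, 9, 4, 4, 25; Σd² = 50
ρ = 1 − 6·50/(8·63) = 1 − 300/504 = 0.405

0.405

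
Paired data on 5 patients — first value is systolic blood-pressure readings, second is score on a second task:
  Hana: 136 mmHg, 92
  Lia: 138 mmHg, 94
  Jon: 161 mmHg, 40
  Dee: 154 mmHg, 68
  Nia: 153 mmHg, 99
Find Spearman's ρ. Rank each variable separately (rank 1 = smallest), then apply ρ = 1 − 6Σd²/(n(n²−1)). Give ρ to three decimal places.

Ranks of variable 1: 1, 2, 5, 4, 3
Ranks of variable 2: 3, 4, 1, 2, 5
d = r₁ − r₂: -2, -2, 4, 2, -2
d²: 4, 4, 16, 4, 4; Σd² = 32
ρ = 1 − 6·32/(5·24) = 1 − 192/120 = -0.600

-0.600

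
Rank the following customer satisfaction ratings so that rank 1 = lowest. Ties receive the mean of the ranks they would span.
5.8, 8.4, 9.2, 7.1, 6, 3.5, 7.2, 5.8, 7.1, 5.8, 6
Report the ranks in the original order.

Sorted (ascending): 3.5, 5.8, 5.8, 5.8, 6, 6, 7.1, 7.1, 7.2, 8.4, 9.2
The 3 values of 5.8 occupy positions 2–4 → average rank 3.
The 2 values of 6 occupy positions 5–6 → average rank (5+6)/2 = 5.5.
The 2 values of 7.1 occupy positions 7–8 → average rank (7+8)/2 = 7.5.

3, 10, 11, 7.5, 5.5, 1, 9, 3, 7.5, 3, 5.5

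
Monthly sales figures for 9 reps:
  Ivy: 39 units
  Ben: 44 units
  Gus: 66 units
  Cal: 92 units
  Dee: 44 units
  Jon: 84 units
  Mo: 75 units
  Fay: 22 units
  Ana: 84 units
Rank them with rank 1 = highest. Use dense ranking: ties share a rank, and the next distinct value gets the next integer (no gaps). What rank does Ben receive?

5

Sorted (descending): 92, 84, 84, 75, 66, 44, 44, 39, 22
The 2 values of 84 share dense rank 2.
The 2 values of 44 share dense rank 5.
Remaining distinct values take the next consecutive integers.
Ben has value 44 units → rank 5.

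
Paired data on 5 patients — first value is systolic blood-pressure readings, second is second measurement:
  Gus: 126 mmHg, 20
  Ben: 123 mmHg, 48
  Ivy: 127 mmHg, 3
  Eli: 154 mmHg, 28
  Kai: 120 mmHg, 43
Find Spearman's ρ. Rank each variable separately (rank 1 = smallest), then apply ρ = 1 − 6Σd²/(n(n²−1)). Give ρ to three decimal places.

Ranks of variable 1: 3, 2, 4, 5, 1
Ranks of variable 2: 2, 5, 1, 3, 4
d = r₁ − r₂: 1, -3, 3, 2, -3
d²: 1, 9, 9, 4, 9; Σd² = 32
ρ = 1 − 6·32/(5·24) = 1 − 192/120 = -0.600

-0.600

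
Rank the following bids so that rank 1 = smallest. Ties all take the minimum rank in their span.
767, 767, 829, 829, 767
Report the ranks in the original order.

Sorted (ascending): 767, 767, 767, 829, 829
The 3 values of 767 occupy positions 1–3 → each gets rank 1.
The 2 values of 829 occupy positions 4–5 → each gets rank 4.

1, 1, 4, 4, 1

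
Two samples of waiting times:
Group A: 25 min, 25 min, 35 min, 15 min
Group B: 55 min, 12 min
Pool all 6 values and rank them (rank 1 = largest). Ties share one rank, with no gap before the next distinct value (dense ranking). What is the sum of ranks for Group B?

6

Sorted (descending): 55, 35, 25, 25, 15, 12
The 2 values of 25 share dense rank 3.
Remaining distinct values take the next consecutive integers.
Group B values → pooled ranks: 55→1, 12→5
Rank sum = 1 + 5 = 6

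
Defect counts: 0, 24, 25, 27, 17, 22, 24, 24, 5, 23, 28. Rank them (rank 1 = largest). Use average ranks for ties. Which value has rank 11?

Sorted (descending): 28, 27, 25, 24, 24, 24, 23, 22, 17, 5, 0
The 3 values of 24 occupy positions 4–6 → average rank 5.
Rank 11 → value 0.

0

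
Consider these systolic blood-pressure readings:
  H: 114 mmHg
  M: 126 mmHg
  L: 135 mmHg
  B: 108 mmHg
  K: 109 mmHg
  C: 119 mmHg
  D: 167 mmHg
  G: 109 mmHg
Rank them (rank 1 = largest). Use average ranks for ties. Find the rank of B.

8

Sorted (descending): 167, 135, 126, 119, 114, 109, 109, 108
The 2 values of 109 occupy positions 6–7 → average rank (6+7)/2 = 6.5.
B has value 108 mmHg → rank 8.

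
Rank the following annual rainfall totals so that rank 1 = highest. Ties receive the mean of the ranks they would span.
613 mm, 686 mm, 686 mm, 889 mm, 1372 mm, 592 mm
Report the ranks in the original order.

5, 3.5, 3.5, 2, 1, 6

Sorted (descending): 1372, 889, 686, 686, 613, 592
The 2 values of 686 occupy positions 3–4 → average rank (3+4)/2 = 3.5.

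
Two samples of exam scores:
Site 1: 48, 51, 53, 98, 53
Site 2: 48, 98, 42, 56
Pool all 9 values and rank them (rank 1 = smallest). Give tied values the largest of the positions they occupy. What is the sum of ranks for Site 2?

20

Sorted (ascending): 42, 48, 48, 51, 53, 53, 56, 98, 98
The 2 values of 48 occupy positions 2–3 → each gets rank 3.
The 2 values of 53 occupy positions 5–6 → each gets rank 6.
The 2 values of 98 occupy positions 8–9 → each gets rank 9.
Site 2 values → pooled ranks: 48→3, 98→9, 42→1, 56→7
Rank sum = 3 + 9 + 1 + 7 = 20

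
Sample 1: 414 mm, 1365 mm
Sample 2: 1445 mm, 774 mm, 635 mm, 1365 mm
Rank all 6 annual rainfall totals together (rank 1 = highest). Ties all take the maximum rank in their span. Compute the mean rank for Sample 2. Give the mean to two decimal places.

Sorted (descending): 1445, 1365, 1365, 774, 635, 414
The 2 values of 1365 occupy positions 2–3 → each gets rank 3.
Sample 2 values → pooled ranks: 1445→1, 774→4, 635→5, 1365→3
Mean rank = (1 + 4 + 5 + 3) / 4 = 3.25

3.25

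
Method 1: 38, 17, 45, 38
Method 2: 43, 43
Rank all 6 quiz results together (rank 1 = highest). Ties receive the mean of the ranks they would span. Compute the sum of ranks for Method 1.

Sorted (descending): 45, 43, 43, 38, 38, 17
The 2 values of 43 occupy positions 2–3 → average rank (2+3)/2 = 2.5.
The 2 values of 38 occupy positions 4–5 → average rank (4+5)/2 = 4.5.
Method 1 values → pooled ranks: 38→4.5, 17→6, 45→1, 38→4.5
Rank sum = 4.5 + 6 + 1 + 4.5 = 16

16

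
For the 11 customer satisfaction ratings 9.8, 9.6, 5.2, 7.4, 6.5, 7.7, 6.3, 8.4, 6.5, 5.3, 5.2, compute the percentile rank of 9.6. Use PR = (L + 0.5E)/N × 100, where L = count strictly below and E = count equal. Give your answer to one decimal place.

86.4

N = 11.
Strictly below 9.6: 9. Equal to 9.6: 1.
PR = (9 + 0.5·1)/11 × 100 = 86.4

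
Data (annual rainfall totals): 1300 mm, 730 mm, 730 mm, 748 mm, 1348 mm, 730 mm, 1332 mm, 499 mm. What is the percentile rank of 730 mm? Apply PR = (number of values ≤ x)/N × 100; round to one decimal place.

N = 8.
Strictly below 730: 1. Equal to 730: 3.
PR = 4/8 × 100 = 50.0

50.0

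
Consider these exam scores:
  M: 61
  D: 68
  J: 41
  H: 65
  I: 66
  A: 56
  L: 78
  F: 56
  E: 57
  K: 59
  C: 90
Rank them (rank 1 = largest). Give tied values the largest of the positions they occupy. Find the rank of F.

Sorted (descending): 90, 78, 68, 66, 65, 61, 59, 57, 56, 56, 41
The 2 values of 56 occupy positions 9–10 → each gets rank 10.
F has value 56 → rank 10.

10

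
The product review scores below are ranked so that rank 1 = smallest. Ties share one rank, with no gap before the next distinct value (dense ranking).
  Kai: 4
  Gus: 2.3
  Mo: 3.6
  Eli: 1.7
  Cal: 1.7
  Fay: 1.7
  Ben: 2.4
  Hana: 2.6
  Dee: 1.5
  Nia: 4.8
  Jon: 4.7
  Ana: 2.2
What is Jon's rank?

9

Sorted (ascending): 1.5, 1.7, 1.7, 1.7, 2.2, 2.3, 2.4, 2.6, 3.6, 4, 4.7, 4.8
The 3 values of 1.7 share dense rank 2.
Remaining distinct values take the next consecutive integers.
Jon has value 4.7 → rank 9.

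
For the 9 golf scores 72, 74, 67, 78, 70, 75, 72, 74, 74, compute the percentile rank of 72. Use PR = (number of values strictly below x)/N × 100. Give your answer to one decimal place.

22.2

N = 9.
Strictly below 72: 2. Equal to 72: 2.
PR = 2/9 × 100 = 22.2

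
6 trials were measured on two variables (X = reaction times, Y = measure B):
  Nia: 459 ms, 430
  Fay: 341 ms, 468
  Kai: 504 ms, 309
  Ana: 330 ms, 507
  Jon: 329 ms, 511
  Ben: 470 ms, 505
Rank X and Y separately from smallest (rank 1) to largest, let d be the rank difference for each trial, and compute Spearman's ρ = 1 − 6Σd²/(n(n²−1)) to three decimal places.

-0.829

Ranks of variable 1: 4, 3, 6, 2, 1, 5
Ranks of variable 2: 2, 3, 1, 5, 6, 4
d = r₁ − r₂: 2, 0, 5, -3, -5, 1
d²: 4, 0, 25, 9, 25, 1; Σd² = 64
ρ = 1 − 6·64/(6·35) = 1 − 384/210 = -0.829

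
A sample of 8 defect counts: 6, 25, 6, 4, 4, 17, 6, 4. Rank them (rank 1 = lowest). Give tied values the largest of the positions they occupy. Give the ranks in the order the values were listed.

6, 8, 6, 3, 3, 7, 6, 3

Sorted (ascending): 4, 4, 4, 6, 6, 6, 17, 25
The 3 values of 4 occupy positions 1–3 → each gets rank 3.
The 3 values of 6 occupy positions 4–6 → each gets rank 6.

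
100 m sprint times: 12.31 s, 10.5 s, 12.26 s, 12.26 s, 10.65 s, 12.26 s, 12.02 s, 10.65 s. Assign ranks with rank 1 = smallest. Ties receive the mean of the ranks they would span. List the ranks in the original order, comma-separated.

Sorted (ascending): 10.5, 10.65, 10.65, 12.02, 12.26, 12.26, 12.26, 12.31
The 2 values of 10.65 occupy positions 2–3 → average rank (2+3)/2 = 2.5.
The 3 values of 12.26 occupy positions 5–7 → average rank 6.

8, 1, 6, 6, 2.5, 6, 4, 2.5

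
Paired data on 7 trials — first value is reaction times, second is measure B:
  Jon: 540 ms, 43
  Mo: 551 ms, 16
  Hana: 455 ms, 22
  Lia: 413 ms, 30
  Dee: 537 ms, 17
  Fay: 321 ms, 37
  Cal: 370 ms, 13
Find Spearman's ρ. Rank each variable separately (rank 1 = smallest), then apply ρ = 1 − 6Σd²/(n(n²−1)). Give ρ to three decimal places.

Ranks of variable 1: 6, 7, 4, 3, 5, 1, 2
Ranks of variable 2: 7, 2, 4, 5, 3, 6, 1
d = r₁ − r₂: -1, 5, 0, -2, 2, -5, 1
d²: 1, 25, 0, 4, 4, 25, 1; Σd² = 60
ρ = 1 − 6·60/(7·48) = 1 − 360/336 = -0.071

-0.071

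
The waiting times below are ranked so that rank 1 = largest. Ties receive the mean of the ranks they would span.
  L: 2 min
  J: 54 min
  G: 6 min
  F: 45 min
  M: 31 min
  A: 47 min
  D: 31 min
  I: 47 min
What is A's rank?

2.5

Sorted (descending): 54, 47, 47, 45, 31, 31, 6, 2
The 2 values of 47 occupy positions 2–3 → average rank (2+3)/2 = 2.5.
The 2 values of 31 occupy positions 5–6 → average rank (5+6)/2 = 5.5.
A has value 47 min → rank 2.5.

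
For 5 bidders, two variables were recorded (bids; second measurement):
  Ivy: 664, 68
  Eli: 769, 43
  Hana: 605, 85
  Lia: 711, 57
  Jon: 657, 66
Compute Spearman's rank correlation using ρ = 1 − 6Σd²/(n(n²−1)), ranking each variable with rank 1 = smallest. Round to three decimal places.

-0.900

Ranks of variable 1: 3, 5, 1, 4, 2
Ranks of variable 2: 4, 1, 5, 2, 3
d = r₁ − r₂: -1, 4, -4, 2, -1
d²: 1, 16, 16, 4, 1; Σd² = 38
ρ = 1 − 6·38/(5·24) = 1 − 228/120 = -0.900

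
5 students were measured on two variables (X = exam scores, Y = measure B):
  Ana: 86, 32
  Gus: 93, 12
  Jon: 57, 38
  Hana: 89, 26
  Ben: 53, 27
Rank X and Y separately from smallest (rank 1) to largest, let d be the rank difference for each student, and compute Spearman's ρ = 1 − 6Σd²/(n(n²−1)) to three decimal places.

-0.700

Ranks of variable 1: 3, 5, 2, 4, 1
Ranks of variable 2: 4, 1, 5, 2, 3
d = r₁ − r₂: -1, 4, -3, 2, -2
d²: 1, 16, 9, 4, 4; Σd² = 34
ρ = 1 − 6·34/(5·24) = 1 − 204/120 = -0.700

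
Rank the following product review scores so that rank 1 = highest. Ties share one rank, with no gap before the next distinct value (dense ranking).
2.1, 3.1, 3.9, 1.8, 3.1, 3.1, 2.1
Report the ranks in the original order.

3, 2, 1, 4, 2, 2, 3

Sorted (descending): 3.9, 3.1, 3.1, 3.1, 2.1, 2.1, 1.8
The 3 values of 3.1 share dense rank 2.
The 2 values of 2.1 share dense rank 3.
Remaining distinct values take the next consecutive integers.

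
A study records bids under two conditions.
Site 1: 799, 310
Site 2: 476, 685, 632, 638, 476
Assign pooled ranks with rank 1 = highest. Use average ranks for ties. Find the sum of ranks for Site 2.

20

Sorted (descending): 799, 685, 638, 632, 476, 476, 310
The 2 values of 476 occupy positions 5–6 → average rank (5+6)/2 = 5.5.
Site 2 values → pooled ranks: 476→5.5, 685→2, 632→4, 638→3, 476→5.5
Rank sum = 5.5 + 2 + 4 + 3 + 5.5 = 20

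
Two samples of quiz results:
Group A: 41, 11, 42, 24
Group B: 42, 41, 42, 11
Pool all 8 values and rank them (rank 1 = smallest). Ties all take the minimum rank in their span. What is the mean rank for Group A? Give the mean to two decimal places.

3.50

Sorted (ascending): 11, 11, 24, 41, 41, 42, 42, 42
The 2 values of 11 occupy positions 1–2 → each gets rank 1.
The 2 values of 41 occupy positions 4–5 → each gets rank 4.
The 3 values of 42 occupy positions 6–8 → each gets rank 6.
Group A values → pooled ranks: 41→4, 11→1, 42→6, 24→3
Mean rank = (4 + 1 + 6 + 3) / 4 = 3.50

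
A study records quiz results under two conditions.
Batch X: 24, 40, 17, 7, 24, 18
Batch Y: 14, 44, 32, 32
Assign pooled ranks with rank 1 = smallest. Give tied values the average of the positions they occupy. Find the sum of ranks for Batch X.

28

Sorted (ascending): 7, 14, 17, 18, 24, 24, 32, 32, 40, 44
The 2 values of 24 occupy positions 5–6 → average rank (5+6)/2 = 5.5.
The 2 values of 32 occupy positions 7–8 → average rank (7+8)/2 = 7.5.
Batch X values → pooled ranks: 24→5.5, 40→9, 17→3, 7→1, 24→5.5, 18→4
Rank sum = 5.5 + 9 + 3 + 1 + 5.5 + 4 = 28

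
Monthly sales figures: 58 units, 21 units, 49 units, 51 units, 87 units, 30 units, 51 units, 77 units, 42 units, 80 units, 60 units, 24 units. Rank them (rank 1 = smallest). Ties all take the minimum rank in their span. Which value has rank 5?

49

Sorted (ascending): 21, 24, 30, 42, 49, 51, 51, 58, 60, 77, 80, 87
The 2 values of 51 occupy positions 6–7 → each gets rank 6.
Rank 5 → value 49.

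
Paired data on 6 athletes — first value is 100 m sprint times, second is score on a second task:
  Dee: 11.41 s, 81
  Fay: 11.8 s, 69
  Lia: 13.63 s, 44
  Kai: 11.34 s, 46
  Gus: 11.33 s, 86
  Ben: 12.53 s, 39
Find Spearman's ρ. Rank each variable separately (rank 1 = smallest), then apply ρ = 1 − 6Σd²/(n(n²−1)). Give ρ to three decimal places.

Ranks of variable 1: 3, 4, 6, 2, 1, 5
Ranks of variable 2: 5, 4, 2, 3, 6, 1
d = r₁ − r₂: -2, 0, 4, -1, -5, 4
d²: 4, 0, 16, 1, 25, 16; Σd² = 62
ρ = 1 − 6·62/(6·35) = 1 − 372/210 = -0.771

-0.771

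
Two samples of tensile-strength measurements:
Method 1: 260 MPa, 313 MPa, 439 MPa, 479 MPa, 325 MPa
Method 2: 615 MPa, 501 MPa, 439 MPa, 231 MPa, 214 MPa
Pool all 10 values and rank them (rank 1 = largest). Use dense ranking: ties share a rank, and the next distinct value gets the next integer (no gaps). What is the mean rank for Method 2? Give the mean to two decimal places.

Sorted (descending): 615, 501, 479, 439, 439, 325, 313, 260, 231, 214
The 2 values of 439 share dense rank 4.
Remaining distinct values take the next consecutive integers.
Method 2 values → pooled ranks: 615→1, 501→2, 439→4, 231→8, 214→9
Mean rank = (1 + 2 + 4 + 8 + 9) / 5 = 4.80

4.80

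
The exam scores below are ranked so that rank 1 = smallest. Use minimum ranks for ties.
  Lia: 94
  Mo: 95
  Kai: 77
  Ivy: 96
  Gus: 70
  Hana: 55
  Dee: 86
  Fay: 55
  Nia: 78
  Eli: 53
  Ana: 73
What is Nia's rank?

7

Sorted (ascending): 53, 55, 55, 70, 73, 77, 78, 86, 94, 95, 96
The 2 values of 55 occupy positions 2–3 → each gets rank 2.
Nia has value 78 → rank 7.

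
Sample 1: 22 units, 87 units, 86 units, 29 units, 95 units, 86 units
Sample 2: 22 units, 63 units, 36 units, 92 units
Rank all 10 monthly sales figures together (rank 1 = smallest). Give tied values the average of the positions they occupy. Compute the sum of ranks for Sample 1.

35.5

Sorted (ascending): 22, 22, 29, 36, 63, 86, 86, 87, 92, 95
The 2 values of 22 occupy positions 1–2 → average rank (1+2)/2 = 1.5.
The 2 values of 86 occupy positions 6–7 → average rank (6+7)/2 = 6.5.
Sample 1 values → pooled ranks: 22→1.5, 87→8, 86→6.5, 29→3, 95→10, 86→6.5
Rank sum = 1.5 + 8 + 6.5 + 3 + 10 + 6.5 = 35.5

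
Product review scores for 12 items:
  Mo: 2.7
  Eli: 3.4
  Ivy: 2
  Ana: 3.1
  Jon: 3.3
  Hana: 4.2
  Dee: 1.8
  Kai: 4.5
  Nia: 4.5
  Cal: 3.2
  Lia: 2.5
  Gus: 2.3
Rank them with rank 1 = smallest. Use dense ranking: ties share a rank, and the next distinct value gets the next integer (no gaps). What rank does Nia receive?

11

Sorted (ascending): 1.8, 2, 2.3, 2.5, 2.7, 3.1, 3.2, 3.3, 3.4, 4.2, 4.5, 4.5
The 2 values of 4.5 share dense rank 11.
Remaining distinct values take the next consecutive integers.
Nia has value 4.5 → rank 11.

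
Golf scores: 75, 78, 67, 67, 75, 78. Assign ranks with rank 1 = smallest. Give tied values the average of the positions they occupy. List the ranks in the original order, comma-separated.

Sorted (ascending): 67, 67, 75, 75, 78, 78
The 2 values of 67 occupy positions 1–2 → average rank (1+2)/2 = 1.5.
The 2 values of 75 occupy positions 3–4 → average rank (3+4)/2 = 3.5.
The 2 values of 78 occupy positions 5–6 → average rank (5+6)/2 = 5.5.

3.5, 5.5, 1.5, 1.5, 3.5, 5.5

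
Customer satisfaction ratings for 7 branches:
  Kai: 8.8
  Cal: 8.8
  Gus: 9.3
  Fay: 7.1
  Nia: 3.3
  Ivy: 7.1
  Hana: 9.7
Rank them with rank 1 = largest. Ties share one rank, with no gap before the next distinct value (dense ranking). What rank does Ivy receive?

Sorted (descending): 9.7, 9.3, 8.8, 8.8, 7.1, 7.1, 3.3
The 2 values of 8.8 share dense rank 3.
The 2 values of 7.1 share dense rank 4.
Remaining distinct values take the next consecutive integers.
Ivy has value 7.1 → rank 4.

4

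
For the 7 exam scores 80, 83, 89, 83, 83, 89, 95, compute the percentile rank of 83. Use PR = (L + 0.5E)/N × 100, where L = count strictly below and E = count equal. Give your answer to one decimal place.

35.7

N = 7.
Strictly below 83: 1. Equal to 83: 3.
PR = (1 + 0.5·3)/7 × 100 = 35.7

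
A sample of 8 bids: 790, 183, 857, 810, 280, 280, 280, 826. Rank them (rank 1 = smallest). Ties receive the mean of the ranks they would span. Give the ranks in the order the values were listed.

5, 1, 8, 6, 3, 3, 3, 7

Sorted (ascending): 183, 280, 280, 280, 790, 810, 826, 857
The 3 values of 280 occupy positions 2–4 → average rank 3.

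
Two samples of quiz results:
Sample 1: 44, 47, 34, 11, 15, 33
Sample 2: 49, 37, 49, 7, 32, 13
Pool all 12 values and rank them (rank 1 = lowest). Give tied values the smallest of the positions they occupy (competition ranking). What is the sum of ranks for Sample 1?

Sorted (ascending): 7, 11, 13, 15, 32, 33, 34, 37, 44, 47, 49, 49
The 2 values of 49 occupy positions 11–12 → each gets rank 11.
Sample 1 values → pooled ranks: 44→9, 47→10, 34→7, 11→2, 15→4, 33→6
Rank sum = 9 + 10 + 7 + 2 + 4 + 6 = 38

38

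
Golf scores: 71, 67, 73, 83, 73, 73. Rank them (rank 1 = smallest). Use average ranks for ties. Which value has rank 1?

Sorted (ascending): 67, 71, 73, 73, 73, 83
The 3 values of 73 occupy positions 3–5 → average rank 4.
Rank 1 → value 67.

67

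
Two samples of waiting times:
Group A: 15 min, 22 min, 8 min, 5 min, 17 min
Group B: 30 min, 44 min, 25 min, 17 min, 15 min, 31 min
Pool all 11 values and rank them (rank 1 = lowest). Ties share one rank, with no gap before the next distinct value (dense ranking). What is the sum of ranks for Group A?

Sorted (ascending): 5, 8, 15, 15, 17, 17, 22, 25, 30, 31, 44
The 2 values of 15 share dense rank 3.
The 2 values of 17 share dense rank 4.
Remaining distinct values take the next consecutive integers.
Group A values → pooled ranks: 15→3, 22→5, 8→2, 5→1, 17→4
Rank sum = 3 + 5 + 2 + 1 + 4 = 15

15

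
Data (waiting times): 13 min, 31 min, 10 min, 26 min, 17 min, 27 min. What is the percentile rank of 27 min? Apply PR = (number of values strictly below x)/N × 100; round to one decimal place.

N = 6.
Strictly below 27: 4. Equal to 27: 1.
PR = 4/6 × 100 = 66.7

66.7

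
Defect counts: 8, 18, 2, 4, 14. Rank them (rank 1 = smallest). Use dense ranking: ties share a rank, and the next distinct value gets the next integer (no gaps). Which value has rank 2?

Sorted (ascending): 2, 4, 8, 14, 18
No ties — each value takes its position as its rank.
Rank 2 → value 4.

4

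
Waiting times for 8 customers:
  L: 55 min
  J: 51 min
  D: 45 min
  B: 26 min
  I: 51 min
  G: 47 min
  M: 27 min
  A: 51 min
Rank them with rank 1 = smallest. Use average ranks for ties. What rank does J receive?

Sorted (ascending): 26, 27, 45, 47, 51, 51, 51, 55
The 3 values of 51 occupy positions 5–7 → average rank 6.
J has value 51 min → rank 6.

6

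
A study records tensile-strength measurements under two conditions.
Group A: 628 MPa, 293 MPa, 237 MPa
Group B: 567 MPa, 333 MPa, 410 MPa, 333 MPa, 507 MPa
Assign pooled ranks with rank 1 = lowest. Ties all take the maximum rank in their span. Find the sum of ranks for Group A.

Sorted (ascending): 237, 293, 333, 333, 410, 507, 567, 628
The 2 values of 333 occupy positions 3–4 → each gets rank 4.
Group A values → pooled ranks: 628→8, 293→2, 237→1
Rank sum = 8 + 2 + 1 = 11

11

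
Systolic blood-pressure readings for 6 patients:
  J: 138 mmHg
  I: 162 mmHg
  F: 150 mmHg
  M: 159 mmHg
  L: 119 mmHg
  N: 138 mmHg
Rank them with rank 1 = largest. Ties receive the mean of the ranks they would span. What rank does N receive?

Sorted (descending): 162, 159, 150, 138, 138, 119
The 2 values of 138 occupy positions 4–5 → average rank (4+5)/2 = 4.5.
N has value 138 mmHg → rank 4.5.

4.5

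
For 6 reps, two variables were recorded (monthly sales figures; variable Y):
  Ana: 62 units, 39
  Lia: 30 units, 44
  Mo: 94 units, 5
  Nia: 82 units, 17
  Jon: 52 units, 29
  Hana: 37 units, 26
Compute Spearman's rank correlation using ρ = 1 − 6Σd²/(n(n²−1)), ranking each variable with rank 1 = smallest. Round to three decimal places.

-0.771

Ranks of variable 1: 4, 1, 6, 5, 3, 2
Ranks of variable 2: 5, 6, 1, 2, 4, 3
d = r₁ − r₂: -1, -5, 5, 3, -1, -1
d²: 1, 25, 25, 9, 1, 1; Σd² = 62
ρ = 1 − 6·62/(6·35) = 1 − 372/210 = -0.771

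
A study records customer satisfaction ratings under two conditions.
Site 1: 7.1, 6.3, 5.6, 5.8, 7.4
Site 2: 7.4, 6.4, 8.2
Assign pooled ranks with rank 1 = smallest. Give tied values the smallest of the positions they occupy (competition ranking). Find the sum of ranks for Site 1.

Sorted (ascending): 5.6, 5.8, 6.3, 6.4, 7.1, 7.4, 7.4, 8.2
The 2 values of 7.4 occupy positions 6–7 → each gets rank 6.
Site 1 values → pooled ranks: 7.1→5, 6.3→3, 5.6→1, 5.8→2, 7.4→6
Rank sum = 5 + 3 + 1 + 2 + 6 = 17

17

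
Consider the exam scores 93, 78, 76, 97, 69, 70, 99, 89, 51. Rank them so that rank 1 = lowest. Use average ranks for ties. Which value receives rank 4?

Sorted (ascending): 51, 69, 70, 76, 78, 89, 93, 97, 99
No ties — each value takes its position as its rank.
Rank 4 → value 76.

76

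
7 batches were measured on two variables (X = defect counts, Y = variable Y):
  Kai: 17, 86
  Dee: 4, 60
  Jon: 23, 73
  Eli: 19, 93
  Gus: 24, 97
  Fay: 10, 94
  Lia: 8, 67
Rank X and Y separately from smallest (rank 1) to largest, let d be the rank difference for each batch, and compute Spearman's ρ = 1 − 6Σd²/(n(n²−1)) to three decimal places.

Ranks of variable 1: 4, 1, 6, 5, 7, 3, 2
Ranks of variable 2: 4, 1, 3, 5, 7, 6, 2
d = r₁ − r₂: 0, 0, 3, 0, 0, -3, 0
d²: 0, 0, 9, 0, 0, 9, 0; Σd² = 18
ρ = 1 − 6·18/(7·48) = 1 − 108/336 = 0.679

0.679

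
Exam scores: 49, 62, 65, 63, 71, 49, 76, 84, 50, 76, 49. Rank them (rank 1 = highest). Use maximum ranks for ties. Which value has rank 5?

65

Sorted (descending): 84, 76, 76, 71, 65, 63, 62, 50, 49, 49, 49
The 2 values of 76 occupy positions 2–3 → each gets rank 3.
The 3 values of 49 occupy positions 9–11 → each gets rank 11.
Rank 5 → value 65.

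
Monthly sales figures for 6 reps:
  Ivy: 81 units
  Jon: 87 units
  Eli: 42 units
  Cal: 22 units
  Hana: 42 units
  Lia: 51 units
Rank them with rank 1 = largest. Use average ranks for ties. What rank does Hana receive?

4.5

Sorted (descending): 87, 81, 51, 42, 42, 22
The 2 values of 42 occupy positions 4–5 → average rank (4+5)/2 = 4.5.
Hana has value 42 units → rank 4.5.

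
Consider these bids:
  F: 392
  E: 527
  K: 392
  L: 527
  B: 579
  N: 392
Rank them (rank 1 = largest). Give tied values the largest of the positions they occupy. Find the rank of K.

6

Sorted (descending): 579, 527, 527, 392, 392, 392
The 2 values of 527 occupy positions 2–3 → each gets rank 3.
The 3 values of 392 occupy positions 4–6 → each gets rank 6.
K has value 392 → rank 6.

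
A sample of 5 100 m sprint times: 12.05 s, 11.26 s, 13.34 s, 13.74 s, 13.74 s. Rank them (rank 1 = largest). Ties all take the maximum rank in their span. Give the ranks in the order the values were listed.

4, 5, 3, 2, 2

Sorted (descending): 13.74, 13.74, 13.34, 12.05, 11.26
The 2 values of 13.74 occupy positions 1–2 → each gets rank 2.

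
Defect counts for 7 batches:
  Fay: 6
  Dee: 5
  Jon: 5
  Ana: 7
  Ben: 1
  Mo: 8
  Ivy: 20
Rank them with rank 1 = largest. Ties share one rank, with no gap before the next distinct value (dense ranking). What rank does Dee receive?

5

Sorted (descending): 20, 8, 7, 6, 5, 5, 1
The 2 values of 5 share dense rank 5.
Remaining distinct values take the next consecutive integers.
Dee has value 5 → rank 5.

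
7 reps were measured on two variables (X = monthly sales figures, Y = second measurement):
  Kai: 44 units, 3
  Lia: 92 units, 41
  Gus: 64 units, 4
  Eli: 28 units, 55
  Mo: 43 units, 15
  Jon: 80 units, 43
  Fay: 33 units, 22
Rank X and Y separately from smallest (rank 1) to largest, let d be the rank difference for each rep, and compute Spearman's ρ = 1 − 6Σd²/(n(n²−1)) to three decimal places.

Ranks of variable 1: 4, 7, 5, 1, 3, 6, 2
Ranks of variable 2: 1, 5, 2, 7, 3, 6, 4
d = r₁ − r₂: 3, 2, 3, -6, 0, 0, -2
d²: 9, 4, 9, 36, 0, 0, 4; Σd² = 62
ρ = 1 − 6·62/(7·48) = 1 − 372/336 = -0.107

-0.107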